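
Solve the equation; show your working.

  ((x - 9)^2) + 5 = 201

Step 1. [((x - 9)^2) + 5 = 201] peel the +5: subtract 5 from each side ⇒ sub: (x - 9)^2 = 196.
Step 2. [(x - 9)^2 = 196] LHS squared, RHS 196 ≥ 0: apply √ (±) ⇒ sqrt: x - 9 = 14 or -14.
Step 3. [x - 9 = 14 or -14] -9 is outermost — add 9 both sides, so sub: x = 23 or -5.

Answer: x ∈ {-5, 23}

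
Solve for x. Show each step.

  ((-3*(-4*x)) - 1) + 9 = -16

Step 1. [((-3*(-4*x)) - 1) + 9 = -16] the outer +9 inverts by subtracting 9. So sub: (-3*(-4*x)) - 1 = -25.
Step 2. [(-3*(-4*x)) - 1 = -25] 1 comes off first (add 1). So sub: -3*(-4*x) = -24.
Step 3. [-3*(-4*x) = -24] -3 out front; divide by -3. So div: -4*x = 8.
Step 4. [-4*x = 8] -4 out front; divide by -4. So div: x = -2.

Answer: x ∈ {-2}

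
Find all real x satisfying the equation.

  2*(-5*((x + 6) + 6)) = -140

Step 1. [2*(-5*((x + 6) + 6)) = -140] divide by the outer 2. So div: -5*((x + 6) + 6) = -70.
Step 2. [-5*((x + 6) + 6) = -70] -5 out front; divide by -5. So div: (x + 6) + 6 = 14.
Step 3. [(x + 6) + 6 = 14] peel the +6: subtract 6 from each side, so sub: x + 6 = 8.
Step 4. [x + 6 = 8] subtract 6: x sits inside (… + 6). So sub: x = 2.

Answer: x ∈ {2}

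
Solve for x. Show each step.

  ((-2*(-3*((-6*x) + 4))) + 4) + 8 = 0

Step 1. [((-2*(-3*((-6*x) + 4))) + 4) + 8 = 0] 8 comes off first (subtract 8). So sub: (-2*(-3*((-6*x) + 4))) + 4 = -8.
Step 2. [(-2*(-3*((-6*x) + 4))) + 4 = -8] -2 | LHS and -2 | -8: pull -2 out ⇒ factor: (-3*((-6*x) + 4)) - 2 = 4.
Step 3. [(-3*((-6*x) + 4)) - 2 = 4] add 2: x sits inside (… - 2) ⇒ sub: -3*((-6*x) + 4) = 6.
Step 4. [-3*((-6*x) + 4) = 6] LHS = -3·(…); ÷-3 both sides. So div: (-6*x) + 4 = -2.
Step 5. [(-6*x) + 4 = -2] +4 is outermost — subtract 4 both sides, so sub: -6*x = -6.
Step 6. [-6*x = -6] leading coefficient -6: divide by -6. So div: x = 1.

Answer: x ∈ {1}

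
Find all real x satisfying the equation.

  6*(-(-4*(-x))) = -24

Step 1. [6*(-(-4*(-x))) = -24] divide by the outer 6, so div: -(-4*(-x)) = -4.
Step 2. [-(-4*(-x)) = -4] flip signs both sides. So neg: -4*(-x) = 4.
Step 3. [-4*(-x) = 4] LHS = -4·(…); ÷-4 both sides, so div: -x = -1.
Step 4. [-x = -1] flip signs both sides, so neg: x = 1.

Answer: x ∈ {1}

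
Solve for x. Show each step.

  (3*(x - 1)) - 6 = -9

Step 1. [(3*(x - 1)) - 6 = -9] 3 divides every term; factor it out, so factor: (x - 1) - 2 = -3.
Step 2. [(x - 1) - 2 = -3] peel the -2: add 2 from each side, so sub: x - 1 = -1.
Step 3. [x - 1 = -1] the outer -1 inverts by adding 1 ⇒ sub: x = 0.

Answer: x ∈ {0}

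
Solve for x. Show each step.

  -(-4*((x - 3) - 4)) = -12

Step 1. [-(-4*((x - 3) - 4)) = -12] leading − — multiply by −1. So neg: -4*((x - 3) - 4) = 12.
Step 2. [-4*((x - 3) - 4) = 12] -4 out front; divide by -4. So div: (x - 3) - 4 = -3.
Step 3. [(x - 3) - 4 = -3] peel the -4: add 4 from each side ⇒ sub: x - 3 = 1.
Step 4. [x - 3 = 1] 3 comes off first (add 3) ⇒ sub: x = 4.

Answer: x ∈ {4}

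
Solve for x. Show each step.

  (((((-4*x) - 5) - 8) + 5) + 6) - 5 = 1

Step 1. [(((((-4*x) - 5) - 8) + 5) + 6) - 5 = 1] peel the -5: add 5 from each side, so sub: ((((-4*x) - 5) - 8) + 5) + 6 = 6.
Step 2. [((((-4*x) - 5) - 8) + 5) + 6 = 6] subtract 6: x sits inside (… + 6), so sub: (((-4*x) - 5) - 8) + 5 = 0.
Step 3. [(((-4*x) - 5) - 8) + 5 = 0] 5 comes off first (subtract 5) ⇒ sub: ((-4*x) - 5) - 8 = -5.
Step 4. [((-4*x) - 5) - 8 = -5] the outer -8 inverts by adding 8, so sub: (-4*x) - 5 = 3.
Step 5. [(-4*x) - 5 = 3] add 5: x sits inside (… - 5). So sub: -4*x = 8.
Step 6. [-4*x = 8] -4 out front; divide by -4. So div: x = -2.

Answer: x ∈ {-2}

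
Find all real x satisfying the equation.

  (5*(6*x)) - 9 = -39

Step 1. [(5*(6*x)) - 9 = -39] add 9: x sits inside (… - 9), so sub: 5*(6*x) = -30.
Step 2. [5*(6*x) = -30] LHS = 5·(…); ÷5 both sides, so div: 6*x = -6.
Step 3. [6*x = -6] 6 out front; divide by 6. So div: x = -1.

Answer: x ∈ {-1}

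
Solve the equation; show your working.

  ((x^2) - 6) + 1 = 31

Step 1. [((x^2) - 6) + 1 = 31] peel the +1: subtract 1 from each side, so sub: (x^2) - 6 = 30.
Step 2. [(x^2) - 6 = 30] the outer -6 inverts by adding 6, so sub: x^2 = 36.
Step 3. [x^2 = 36] 36 ≥ 0, LHS is (·)² — take ±√. So sqrt: x = 6 or -6.

Answer: x ∈ {-6, 6}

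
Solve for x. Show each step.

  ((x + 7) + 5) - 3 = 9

Step 1. [((x + 7) + 5) - 3 = 9] the outer -3 inverts by adding 3, so sub: (x + 7) + 5 = 12.
Step 2. [(x + 7) + 5 = 12] peel the +5: subtract 5 from each side, so sub: x + 7 = 7.
Step 3. [x + 7 = 7] the outer +7 inverts by subtracting 7 ⇒ sub: x = 0.

Answer: x ∈ {0}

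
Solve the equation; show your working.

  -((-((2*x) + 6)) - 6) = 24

Step 1. [-((-((2*x) + 6)) - 6) = 24] leading − — multiply by −1 ⇒ neg: (-((2*x) + 6)) - 6 = -24.
Step 2. [(-((2*x) + 6)) - 6 = -24] -6 is outermost — add 6 both sides. So sub: -((2*x) + 6) = -18.
Step 3. [-((2*x) + 6) = -18] LHS negated; negate both sides. So neg: (2*x) + 6 = 18.
Step 4. [(2*x) + 6 = 18] 6 comes off first (subtract 6). So sub: 2*x = 12.
Step 5. [2*x = 12] 2 out front; divide by 2. So div: x = 6.

Answer: x ∈ {6}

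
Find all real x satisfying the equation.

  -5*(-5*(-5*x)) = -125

Step 1. [-5*(-5*(-5*x)) = -125] divide by the outer -5, so div: -5*(-5*x) = 25.
Step 2. [-5*(-5*x) = 25] leading coefficient -5: divide by -5, so div: -5*x = -5.
Step 3. [-5*x = -5] -5·(inner) — divide through by -5, so div: x = 1.

Answer: x ∈ {1}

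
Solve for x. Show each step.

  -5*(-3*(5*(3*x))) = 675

Step 1. [-5*(-3*(5*(3*x))) = 675] divide by the outer -5, so div: -3*(5*(3*x)) = -135.
Step 2. [-3*(5*(3*x)) = -135] -3 out front; divide by -3 ⇒ div: 5*(3*x) = 45.
Step 3. [5*(3*x) = 45] 5 out front; divide by 5 ⇒ div: 3*x = 9.
Step 4. [3*x = 9] leading coefficient 3: divide by 3, so div: x = 3.

Answer: x ∈ {3}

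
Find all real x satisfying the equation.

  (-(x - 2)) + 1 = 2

Step 1. [(-(x - 2)) + 1 = 2] subtract 1: x sits inside (… + 1), so sub: -(x - 2) = 1.
Step 2. [-(x - 2) = 1] LHS negated; negate both sides. So neg: x - 2 = -1.
Step 3. [x - 2 = -1] the outer -2 inverts by adding 2 ⇒ sub: x = 1.

Answer: x ∈ {1}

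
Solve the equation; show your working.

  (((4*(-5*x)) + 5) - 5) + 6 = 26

Step 1. [(((4*(-5*x)) + 5) - 5) + 6 = 26] the outer +6 inverts by subtracting 6. So sub: ((4*(-5*x)) + 5) - 5 = 20.
Step 2. [((4*(-5*x)) + 5) - 5 = 20] -5 is outermost — add 5 both sides. So sub: (4*(-5*x)) + 5 = 25.
Step 3. [(4*(-5*x)) + 5 = 25] the outer +5 inverts by subtracting 5 ⇒ sub: 4*(-5*x) = 20.
Step 4. [4*(-5*x) = 20] LHS = 4·(…); ÷4 both sides ⇒ div: -5*x = 5.
Step 5. [-5*x = 5] -5·(inner) — divide through by -5, so div: x = -1.

Answer: x ∈ {-1}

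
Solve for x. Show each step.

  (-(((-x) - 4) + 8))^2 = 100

Step 1. [(-(((-x) - 4) + 8))^2 = 100] LHS squared, RHS 100 ≥ 0: apply √ (±), so sqrt: -(((-x) - 4) + 8) = 10 or -10.
Step 2. [-(((-x) - 4) + 8) = 10 or -10] flip signs both sides ⇒ neg: ((-x) - 4) + 8 = -10 or 10.
Step 3. [((-x) - 4) + 8 = -10 or 10] +8 is outermost — subtract 8 both sides, so sub: (-x) - 4 = -18 or 2.
Step 4. [(-x) - 4 = -18 or 2] add 4: x sits inside (… - 4). So sub: -x = -14 or 6.
Step 5. [-x = -14 or 6] flip signs both sides. So neg: x = 14 or -6.

Answer: x ∈ {-6, 14}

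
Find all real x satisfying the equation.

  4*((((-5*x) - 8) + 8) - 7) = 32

Step 1. [4*((((-5*x) - 8) + 8) - 7) = 32] LHS = 4·(…); ÷4 both sides ⇒ div: (((-5*x) - 8) + 8) - 7 = 8.
Step 2. [(((-5*x) - 8) + 8) - 7 = 8] add 7: x sits inside (… - 7) ⇒ sub: ((-5*x) - 8) + 8 = 15.
Step 3. [((-5*x) - 8) + 8 = 15] peel the +8: subtract 8 from each side. So sub: (-5*x) - 8 = 7.
Step 4. [(-5*x) - 8 = 7] 8 comes off first (add 8) ⇒ sub: -5*x = 15.
Step 5. [-5*x = 15] leading coefficient -5: divide by -5, so div: x = -3.

Answer: x ∈ {-3}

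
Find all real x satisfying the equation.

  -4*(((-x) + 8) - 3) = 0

Step 1. [-4*(((-x) + 8) - 3) = 0] -4 out front; divide by -4. So div: ((-x) + 8) - 3 = 0.
Step 2. [((-x) + 8) - 3 = 0] -3 is outermost — add 3 both sides, so sub: (-x) + 8 = 3.
Step 3. [(-x) + 8 = 3] 8 comes off first (subtract 8) ⇒ sub: -x = -5.
Step 4. [-x = -5] LHS negated; negate both sides, so neg: x = 5.

Answer: x ∈ {5}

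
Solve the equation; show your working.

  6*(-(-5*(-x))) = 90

Step 1. [6*(-(-5*(-x))) = 90] LHS = 6·(…); ÷6 both sides ⇒ div: -(-5*(-x)) = 15.
Step 2. [-(-5*(-x)) = 15] LHS negated; negate both sides, so neg: -5*(-x) = -15.
Step 3. [-5*(-x) = -15] -5·(inner) — divide through by -5, so div: -x = 3.
Step 4. [-x = 3] flip signs both sides ⇒ neg: x = -3.

Answer: x ∈ {-3}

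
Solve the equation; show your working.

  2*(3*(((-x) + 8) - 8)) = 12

Step 1. [2*(3*(((-x) + 8) - 8)) = 12] leading coefficient 2: divide by 2. So div: 3*(((-x) + 8) - 8) = 6.
Step 2. [3*(((-x) + 8) - 8) = 6] divide by the outer 3, so div: ((-x) + 8) - 8 = 2.
Step 3. [((-x) + 8) - 8 = 2] add 8: x sits inside (… - 8), so sub: (-x) + 8 = 10.
Step 4. [(-x) + 8 = 10] +8 is outermost — subtract 8 both sides. So sub: -x = 2.
Step 5. [-x = 2] LHS negated; negate both sides. So neg: x = -2.

Answer: x ∈ {-2}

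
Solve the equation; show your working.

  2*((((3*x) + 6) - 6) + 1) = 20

Step 1. [2*((((3*x) + 6) - 6) + 1) = 20] 2·(inner) — divide through by 2. So div: (((3*x) + 6) - 6) + 1 = 10.
Step 2. [(((3*x) + 6) - 6) + 1 = 10] peel the +1: subtract 1 from each side ⇒ sub: ((3*x) + 6) - 6 = 9.
Step 3. [((3*x) + 6) - 6 = 9] add 6: x sits inside (… - 6) ⇒ sub: (3*x) + 6 = 15.
Step 4. [(3*x) + 6 = 15] subtract 6: x sits inside (… + 6), so sub: 3*x = 9.
Step 5. [3*x = 9] leading coefficient 3: divide by 3 ⇒ div: x = 3.

Answer: x ∈ {3}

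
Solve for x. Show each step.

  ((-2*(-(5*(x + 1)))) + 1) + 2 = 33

Step 1. [((-2*(-(5*(x + 1)))) + 1) + 2 = 33] subtract 2: x sits inside (… + 2). So sub: (-2*(-(5*(x + 1)))) + 1 = 31.
Step 2. [(-2*(-(5*(x + 1)))) + 1 = 31] the outer +1 inverts by subtracting 1 ⇒ sub: -2*(-(5*(x + 1))) = 30.
Step 3. [-2*(-(5*(x + 1))) = 30] LHS = -2·(…); ÷-2 both sides. So div: -(5*(x + 1)) = -15.
Step 4. [-(5*(x + 1)) = -15] leading − — multiply by −1, so neg: 5*(x + 1) = 15.
Step 5. [5*(x + 1) = 15] LHS = 5·(…); ÷5 both sides ⇒ div: x + 1 = 3.
Step 6. [x + 1 = 3] peel the +1: subtract 1 from each side, so sub: x = 2.

Answer: x ∈ {2}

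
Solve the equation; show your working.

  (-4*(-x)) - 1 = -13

Step 1. [(-4*(-x)) - 1 = -13] -1 is outermost — add 1 both sides. So sub: -4*(-x) = -12.
Step 2. [-4*(-x) = -12] LHS = -4·(…); ÷-4 both sides, so div: -x = 3.
Step 3. [-x = 3] flip signs both sides. So neg: x = -3.

Answer: x ∈ {-3}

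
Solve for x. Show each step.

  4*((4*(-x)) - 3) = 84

Step 1. [4*((4*(-x)) - 3) = 84] 4·(inner) — divide through by 4 ⇒ div: (4*(-x)) - 3 = 21.
Step 2. [(4*(-x)) - 3 = 21] the outer -3 inverts by adding 3. So sub: 4*(-x) = 24.
Step 3. [4*(-x) = 24] divide by the outer 4 ⇒ div: -x = 6.
Step 4. [-x = 6] LHS negated; negate both sides ⇒ neg: x = -6.

Answer: x ∈ {-6}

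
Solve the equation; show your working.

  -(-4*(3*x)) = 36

Step 1. [-(-4*(3*x)) = 36] flip signs both sides, so neg: -4*(3*x) = -36.
Step 2. [-4*(3*x) = -36] LHS = -4·(…); ÷-4 both sides ⇒ div: 3*x = 9.
Step 3. [3*x = 9] leading coefficient 3: divide by 3. So div: x = 3.

Answer: x ∈ {3}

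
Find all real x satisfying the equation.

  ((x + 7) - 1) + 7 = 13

Step 1. [((x + 7) - 1) + 7 = 13] peel the +7: subtract 7 from each side. So sub: (x + 7) - 1 = 6.
Step 2. [(x + 7) - 1 = 6] 1 comes off first (add 1), so sub: x + 7 = 7.
Step 3. [x + 7 = 7] the outer +7 inverts by subtracting 7 ⇒ sub: x = 0.

Answer: x ∈ {0}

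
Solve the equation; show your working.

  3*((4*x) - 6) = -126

Step 1. [3*((4*x) - 6) = -126] 3 out front; divide by 3. So div: (4*x) - 6 = -42.
Step 2. [(4*x) - 6 = -42] add 6: x sits inside (… - 6). So sub: 4*x = -36.
Step 3. [4*x = -36] leading coefficient 4: divide by 4, so div: x = -9.

Answer: x ∈ {-9}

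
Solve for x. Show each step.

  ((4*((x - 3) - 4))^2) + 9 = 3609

Step 1. [((4*((x - 3) - 4))^2) + 9 = 3609] the outer +9 inverts by subtracting 9, so sub: (4*((x - 3) - 4))^2 = 3600.
Step 2. [(4*((x - 3) - 4))^2 = 3600] 3600 ≥ 0, LHS is (·)² — take ±√ ⇒ sqrt: 4*((x - 3) - 4) = 60 or -60.
Step 3. [4*((x - 3) - 4) = 60 or -60] LHS = 4·(…); ÷4 both sides. So div: (x - 3) - 4 = 15 or -15.
Step 4. [(x - 3) - 4 = 15 or -15] peel the -4: add 4 from each side, so sub: x - 3 = 19 or -11.
Step 5. [x - 3 = 19 or -11] add 3: x sits inside (… - 3). So sub: x = 22 or -8.

Answer: x ∈ {-8, 22}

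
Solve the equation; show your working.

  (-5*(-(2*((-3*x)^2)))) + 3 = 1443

Step 1. [(-5*(-(2*((-3*x)^2)))) + 3 = 1443] 3 comes off first (subtract 3), so sub: -5*(-(2*((-3*x)^2))) = 1440.
Step 2. [-5*(-(2*((-3*x)^2))) = 1440] leading coefficient -5: divide by -5, so div: -(2*((-3*x)^2)) = -288.
Step 3. [-(2*((-3*x)^2)) = -288] flip signs both sides, so neg: 2*((-3*x)^2) = 288.
Step 4. [2*((-3*x)^2) = 288] divide by the outer 2. So div: (-3*x)^2 = 144.
Step 5. [(-3*x)^2 = 144] 144 ≥ 0, LHS is (·)² — take ±√ ⇒ sqrt: -3*x = 12 or -12.
Step 6. [-3*x = 12 or -12] -3 out front; divide by -3. So div: x = -4 or 4.

Answer: x ∈ {-4, 4}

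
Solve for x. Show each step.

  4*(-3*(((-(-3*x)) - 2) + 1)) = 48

Step 1. [4*(-3*(((-(-3*x)) - 2) + 1)) = 48] LHS = 4·(…); ÷4 both sides, so div: -3*(((-(-3*x)) - 2) + 1) = 12.
Step 2. [-3*(((-(-3*x)) - 2) + 1) = 12] -3 out front; divide by -3 ⇒ div: ((-(-3*x)) - 2) + 1 = -4.
Step 3. [((-(-3*x)) - 2) + 1 = -4] peel the +1: subtract 1 from each side ⇒ sub: (-(-3*x)) - 2 = -5.
Step 4. [(-(-3*x)) - 2 = -5] 2 comes off first (add 2), so sub: -(-3*x) = -3.
Step 5. [-(-3*x) = -3] flip signs both sides, so neg: -3*x = 3.
Step 6. [-3*x = 3] -3 out front; divide by -3, so div: x = -1.

Answer: x ∈ {-1}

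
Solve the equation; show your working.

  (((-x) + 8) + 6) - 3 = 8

Step 1. [(((-x) + 8) + 6) - 3 = 8] add 3: x sits inside (… - 3), so sub: ((-x) + 8) + 6 = 11.
Step 2. [((-x) + 8) + 6 = 11] +6 is outermost — subtract 6 both sides ⇒ sub: (-x) + 8 = 5.
Step 3. [(-x) + 8 = 5] peel the +8: subtract 8 from each side ⇒ sub: -x = -3.
Step 4. [-x = -3] leading − — multiply by −1, so neg: x = 3.

Answer: x ∈ {3}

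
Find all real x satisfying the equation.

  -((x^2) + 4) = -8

Step 1. [-((x^2) + 4) = -8] flip signs both sides, so neg: (x^2) + 4 = 8.
Step 2. [(x^2) + 4 = 8] peel the +4: subtract 4 from each side, so sub: x^2 = 4.
Step 3. [x^2 = 4] √ both sides: 4 ≥ 0 gives two branches ⇒ sqrt: x = 2 or -2.

Answer: x ∈ {-2, 2}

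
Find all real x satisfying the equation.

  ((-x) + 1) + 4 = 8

Step 1. [((-x) + 1) + 4 = 8] the outer +4 inverts by subtracting 4, so sub: (-x) + 1 = 4.
Step 2. [(-x) + 1 = 4] peel the +1: subtract 1 from each side. So sub: -x = 3.
Step 3. [-x = 3] flip signs both sides ⇒ neg: x = -3.

Answer: x ∈ {-3}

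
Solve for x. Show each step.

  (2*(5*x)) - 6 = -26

Step 1. [(2*(5*x)) - 6 = -26] common factor 2 (LHS and -26) — divide through, so factor: (5*x) - 3 = -13.
Step 2. [(5*x) - 3 = -13] peel the -3: add 3 from each side. So sub: 5*x = -10.
Step 3. [5*x = -10] 5·(inner) — divide through by 5, so div: x = -2.

Answer: x ∈ {-2}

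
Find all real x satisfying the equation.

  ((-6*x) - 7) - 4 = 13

Step 1. [((-6*x) - 7) - 4 = 13] the outer -4 inverts by adding 4 ⇒ sub: (-6*x) - 7 = 17.
Step 2. [(-6*x) - 7 = 17] 7 comes off first (add 7). So sub: -6*x = 24.
Step 3. [-6*x = 24] -6 out front; divide by -6. So div: x = -4.

Answer: x ∈ {-4}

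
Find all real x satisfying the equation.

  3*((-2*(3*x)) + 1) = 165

Step 1. [3*((-2*(3*x)) + 1) = 165] 3·(inner) — divide through by 3, so div: (-2*(3*x)) + 1 = 55.
Step 2. [(-2*(3*x)) + 1 = 55] the outer +1 inverts by subtracting 1, so sub: -2*(3*x) = 54.
Step 3. [-2*(3*x) = 54] leading coefficient -2: divide by -2 ⇒ div: 3*x = -27.
Step 4. [3*x = -27] LHS = 3·(…); ÷3 both sides. So div: x = -9.

Answer: x ∈ {-9}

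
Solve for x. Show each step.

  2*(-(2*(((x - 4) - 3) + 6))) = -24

Step 1. [2*(-(2*(((x - 4) - 3) + 6))) = -24] 2·(inner) — divide through by 2, so div: -(2*(((x - 4) - 3) + 6)) = -12.
Step 2. [-(2*(((x - 4) - 3) + 6)) = -12] flip signs both sides. So neg: 2*(((x - 4) - 3) + 6) = 12.
Step 3. [2*(((x - 4) - 3) + 6) = 12] leading coefficient 2: divide by 2 ⇒ div: ((x - 4) - 3) + 6 = 6.
Step 4. [((x - 4) - 3) + 6 = 6] peel the +6: subtract 6 from each side. So sub: (x - 4) - 3 = 0.
Step 5. [(x - 4) - 3 = 0] -3 is outermost — add 3 both sides, so sub: x - 4 = 3.
Step 6. [x - 4 = 3] add 4: x sits inside (… - 4), so sub: x = 7.

Answer: x ∈ {7}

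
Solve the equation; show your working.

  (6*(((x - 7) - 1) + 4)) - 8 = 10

Step 1. [(6*(((x - 7) - 1) + 4)) - 8 = 10] 8 comes off first (add 8), so sub: 6*(((x - 7) - 1) + 4) = 18.
Step 2. [6*(((x - 7) - 1) + 4) = 18] divide by the outer 6, so div: ((x - 7) - 1) + 4 = 3.
Step 3. [((x - 7) - 1) + 4 = 3] subtract 4: x sits inside (… + 4) ⇒ sub: (x - 7) - 1 = -1.
Step 4. [(x - 7) - 1 = -1] 1 comes off first (add 1), so sub: x - 7 = 0.
Step 5. [x - 7 = 0] -7 is outermost — add 7 both sides ⇒ sub: x = 7.

Answer: x ∈ {7}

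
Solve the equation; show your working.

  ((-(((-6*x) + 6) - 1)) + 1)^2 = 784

Step 1. [((-(((-6*x) + 6) - 1)) + 1)^2 = 784] √ both sides: 784 ≥ 0 gives two branches, so sqrt: (-(((-6*x) + 6) - 1)) + 1 = 28 or -28.
Step 2. [(-(((-6*x) + 6) - 1)) + 1 = 28 or -28] subtract 1: x sits inside (… + 1), so sub: -(((-6*x) + 6) - 1) = 27 or -29.
Step 3. [-(((-6*x) + 6) - 1) = 27 or -29] LHS negated; negate both sides. So neg: ((-6*x) + 6) - 1 = -27 or 29.
Step 4. [((-6*x) + 6) - 1 = -27 or 29] -1 is outermost — add 1 both sides. So sub: (-6*x) + 6 = -26 or 30.
Step 5. [(-6*x) + 6 = -26 or 30] peel the +6: subtract 6 from each side. So sub: -6*x = -32 or 24.
Step 6. [-6*x = -32 or 24] leading coefficient -6: divide by -6 ⇒ div: x = 16/3 or -4.

Answer: x ∈ {-4, 16/3}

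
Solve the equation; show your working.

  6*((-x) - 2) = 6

Step 1. [6*((-x) - 2) = 6] 6 out front; divide by 6. So div: (-x) - 2 = 1.
Step 2. [(-x) - 2 = 1] peel the -2: add 2 from each side. So sub: -x = 3.
Step 3. [-x = 3] flip signs both sides. So neg: x = -3.

Answer: x ∈ {-3}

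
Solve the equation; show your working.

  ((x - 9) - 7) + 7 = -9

Step 1. [((x - 9) - 7) + 7 = -9] the outer +7 inverts by subtracting 7, so sub: (x - 9) - 7 = -16.
Step 2. [(x - 9) - 7 = -16] add 7: x sits inside (… - 7), so sub: x - 9 = -9.
Step 3. [x - 9 = -9] the outer -9 inverts by adding 9. So sub: x = 0.

Answer: x ∈ {0}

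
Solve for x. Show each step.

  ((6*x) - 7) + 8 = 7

Step 1. [((6*x) - 7) + 8 = 7] peel the +8: subtract 8 from each side. So sub: (6*x) - 7 = -1.
Step 2. [(6*x) - 7 = -1] -7 is outermost — add 7 both sides, so sub: 6*x = 6.
Step 3. [6*x = 6] leading coefficient 6: divide by 6, so div: x = 1.

Answer: x ∈ {1}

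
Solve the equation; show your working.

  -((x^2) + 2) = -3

Step 1. [-((x^2) + 2) = -3] leading − — multiply by −1, so neg: (x^2) + 2 = 3.
Step 2. [(x^2) + 2 = 3] peel the +2: subtract 2 from each side, so sub: x^2 = 1.
Step 3. [x^2 = 1] √ both sides: 1 ≥ 0 gives two branches ⇒ sqrt: x = 1 or -1.

Answer: x ∈ {-1, 1}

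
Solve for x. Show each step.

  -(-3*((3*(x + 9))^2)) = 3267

Step 1. [-(-3*((3*(x + 9))^2)) = 3267] flip signs both sides ⇒ neg: -3*((3*(x + 9))^2) = -3267.
Step 2. [-3*((3*(x + 9))^2) = -3267] leading coefficient -3: divide by -3, so div: (3*(x + 9))^2 = 1089.
Step 3. [(3*(x + 9))^2 = 1089] LHS squared, RHS 1089 ≥ 0: apply √ (±), so sqrt: 3*(x + 9) = 33 or -33.
Step 4. [3*(x + 9) = 33 or -33] divide by the outer 3. So div: x + 9 = 11 or -11.
Step 5. [x + 9 = 11 or -11] peel the +9: subtract 9 from each side, so sub: x = 2 or -20.

Answer: x ∈ {-20, 2}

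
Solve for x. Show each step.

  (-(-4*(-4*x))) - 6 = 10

Step 1. [(-(-4*(-4*x))) - 6 = 10] 6 comes off first (add 6). So sub: -(-4*(-4*x)) = 16.
Step 2. [-(-4*(-4*x)) = 16] leading − — multiply by −1 ⇒ neg: -4*(-4*x) = -16.
Step 3. [-4*(-4*x) = -16] leading coefficient -4: divide by -4 ⇒ div: -4*x = 4.
Step 4. [-4*x = 4] divide by the outer -4, so div: x = -1.

Answer: x ∈ {-1}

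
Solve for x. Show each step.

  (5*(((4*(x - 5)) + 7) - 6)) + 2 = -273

Step 1. [(5*(((4*(x - 5)) + 7) - 6)) + 2 = -273] 2 comes off first (subtract 2) ⇒ sub: 5*(((4*(x - 5)) + 7) - 6) = -275.
Step 2. [5*(((4*(x - 5)) + 7) - 6) = -275] leading coefficient 5: divide by 5. So div: ((4*(x - 5)) + 7) - 6 = -55.
Step 3. [((4*(x - 5)) + 7) - 6 = -55] peel the -6: add 6 from each side ⇒ sub: (4*(x - 5)) + 7 = -49.
Step 4. [(4*(x - 5)) + 7 = -49] +7 is outermost — subtract 7 both sides, so sub: 4*(x - 5) = -56.
Step 5. [4*(x - 5) = -56] 4 out front; divide by 4, so div: x - 5 = -14.
Step 6. [x - 5 = -14] the outer -5 inverts by adding 5, so sub: x = -9.

Answer: x ∈ {-9}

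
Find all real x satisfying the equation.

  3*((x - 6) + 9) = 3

Step 1. [3*((x - 6) + 9) = 3] 3 out front; divide by 3, so div: (x - 6) + 9 = 1.
Step 2. [(x - 6) + 9 = 1] 9 comes off first (subtract 9) ⇒ sub: x - 6 = -8.
Step 3. [x - 6 = -8] peel the -6: add 6 from each side, so sub: x = -2.

Answer: x ∈ {-2}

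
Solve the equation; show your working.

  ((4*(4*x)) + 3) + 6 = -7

Step 1. [((4*(4*x)) + 3) + 6 = -7] 6 comes off first (subtract 6) ⇒ sub: (4*(4*x)) + 3 = -13.
Step 2. [(4*(4*x)) + 3 = -13] +3 is outermost — subtract 3 both sides ⇒ sub: 4*(4*x) = -16.
Step 3. [4*(4*x) = -16] divide by the outer 4. So div: 4*x = -4.
Step 4. [4*x = -4] LHS = 4·(…); ÷4 both sides. So div: x = -1.

Answer: x ∈ {-1}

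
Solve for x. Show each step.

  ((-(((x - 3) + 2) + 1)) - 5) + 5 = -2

Step 1. [((-(((x - 3) + 2) + 1)) - 5) + 5 = -2] peel the +5: subtract 5 from each side ⇒ sub: (-(((x - 3) + 2) + 1)) - 5 = -7.
Step 2. [(-(((x - 3) + 2) + 1)) - 5 = -7] the outer -5 inverts by adding 5. So sub: -(((x - 3) + 2) + 1) = -2.
Step 3. [-(((x - 3) + 2) + 1) = -2] leading − — multiply by −1. So neg: ((x - 3) + 2) + 1 = 2.
Step 4. [((x - 3) + 2) + 1 = 2] 1 comes off first (subtract 1). So sub: (x - 3) + 2 = 1.
Step 5. [(x - 3) + 2 = 1] +2 is outermost — subtract 2 both sides, so sub: x - 3 = -1.
Step 6. [x - 3 = -1] -3 is outermost — add 3 both sides. So sub: x = 2.

Answer: x ∈ {2}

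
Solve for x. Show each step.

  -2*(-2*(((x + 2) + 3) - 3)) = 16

Step 1. [-2*(-2*(((x + 2) + 3) - 3)) = 16] -2·(inner) — divide through by -2. So div: -2*(((x + 2) + 3) - 3) = -8.
Step 2. [-2*(((x + 2) + 3) - 3) = -8] -2 out front; divide by -2. So div: ((x + 2) + 3) - 3 = 4.
Step 3. [((x + 2) + 3) - 3 = 4] the outer -3 inverts by adding 3. So sub: (x + 2) + 3 = 7.
Step 4. [(x + 2) + 3 = 7] 3 comes off first (subtract 3) ⇒ sub: x + 2 = 4.
Step 5. [x + 2 = 4] +2 is outermost — subtract 2 both sides, so sub: x = 2.

Answer: x ∈ {2}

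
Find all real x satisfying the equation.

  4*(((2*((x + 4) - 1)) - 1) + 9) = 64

Step 1. [4*(((2*((x + 4) - 1)) - 1) + 9) = 64] 4 out front; divide by 4, so div: ((2*((x + 4) - 1)) - 1) + 9 = 16.
Step 2. [((2*((x + 4) - 1)) - 1) + 9 = 16] peel the +9: subtract 9 from each side, so sub: (2*((x + 4) - 1)) - 1 = 7.
Step 3. [(2*((x + 4) - 1)) - 1 = 7] the outer -1 inverts by adding 1 ⇒ sub: 2*((x + 4) - 1) = 8.
Step 4. [2*((x + 4) - 1) = 8] divide by the outer 2. So div: (x + 4) - 1 = 4.
Step 5. [(x + 4) - 1 = 4] 1 comes off first (add 1), so sub: x + 4 = 5.
Step 6. [x + 4 = 5] the outer +4 inverts by subtracting 4 ⇒ sub: x = 1.

Answer: x ∈ {1}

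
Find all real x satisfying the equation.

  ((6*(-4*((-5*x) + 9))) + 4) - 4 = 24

Step 1. [((6*(-4*((-5*x) + 9))) + 4) - 4 = 24] 4 comes off first (add 4), so sub: (6*(-4*((-5*x) + 9))) + 4 = 28.
Step 2. [(6*(-4*((-5*x) + 9))) + 4 = 28] the outer +4 inverts by subtracting 4. So sub: 6*(-4*((-5*x) + 9)) = 24.
Step 3. [6*(-4*((-5*x) + 9)) = 24] LHS = 6·(…); ÷6 both sides. So div: -4*((-5*x) + 9) = 4.
Step 4. [-4*((-5*x) + 9) = 4] -4·(inner) — divide through by -4, so div: (-5*x) + 9 = -1.
Step 5. [(-5*x) + 9 = -1] peel the +9: subtract 9 from each side ⇒ sub: -5*x = -10.
Step 6. [-5*x = -10] -5 out front; divide by -5. So div: x = 2.

Answer: x ∈ {2}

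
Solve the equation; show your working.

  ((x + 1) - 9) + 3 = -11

Step 1. [((x + 1) - 9) + 3 = -11] peel the +3: subtract 3 from each side ⇒ sub: (x + 1) - 9 = -14.
Step 2. [(x + 1) - 9 = -14] the outer -9 inverts by adding 9 ⇒ sub: x + 1 = -5.
Step 3. [x + 1 = -5] the outer +1 inverts by subtracting 1, so sub: x = -6.

Answer: x ∈ {-6}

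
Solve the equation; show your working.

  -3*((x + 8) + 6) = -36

Step 1. [-3*((x + 8) + 6) = -36] -3·(inner) — divide through by -3 ⇒ div: (x + 8) + 6 = 12.
Step 2. [(x + 8) + 6 = 12] the outer +6 inverts by subtracting 6 ⇒ sub: x + 8 = 6.
Step 3. [x + 8 = 6] peel the +8: subtract 8 from each side, so sub: x = -2.

Answer: x ∈ {-2}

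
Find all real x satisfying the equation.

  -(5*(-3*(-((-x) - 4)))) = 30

Step 1. [-(5*(-3*(-((-x) - 4)))) = 30] leading − — multiply by −1. So neg: 5*(-3*(-((-x) - 4))) = -30.
Step 2. [5*(-3*(-((-x) - 4))) = -30] divide by the outer 5. So div: -3*(-((-x) - 4)) = -6.
Step 3. [-3*(-((-x) - 4)) = -6] -3 out front; divide by -3 ⇒ div: -((-x) - 4) = 2.
Step 4. [-((-x) - 4) = 2] flip signs both sides. So neg: (-x) - 4 = -2.
Step 5. [(-x) - 4 = -2] 4 comes off first (add 4), so sub: -x = 2.
Step 6. [-x = 2] LHS negated; negate both sides ⇒ neg: x = -2.

Answer: x ∈ {-2}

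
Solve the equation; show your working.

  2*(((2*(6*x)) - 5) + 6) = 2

Step 1. [2*(((2*(6*x)) - 5) + 6) = 2] 2·(inner) — divide through by 2, so div: ((2*(6*x)) - 5) + 6 = 1.
Step 2. [((2*(6*x)) - 5) + 6 = 1] 6 comes off first (subtract 6). So sub: (2*(6*x)) - 5 = -5.
Step 3. [(2*(6*x)) - 5 = -5] add 5: x sits inside (… - 5). So sub: 2*(6*x) = 0.
Step 4. [2*(6*x) = 0] divide by the outer 2 ⇒ div: 6*x = 0.
Step 5. [6*x = 0] divide by the outer 6 ⇒ div: x = 0.

Answer: x ∈ {0}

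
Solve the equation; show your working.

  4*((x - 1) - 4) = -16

Step 1. [4*((x - 1) - 4) = -16] 4·(inner) — divide through by 4, so div: (x - 1) - 4 = -4.
Step 2. [(x - 1) - 4 = -4] 4 comes off first (add 4), so sub: x - 1 = 0.
Step 3. [x - 1 = 0] the outer -1 inverts by adding 1 ⇒ sub: x = 1.

Answer: x ∈ {1}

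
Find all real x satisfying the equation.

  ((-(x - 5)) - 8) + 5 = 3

Step 1. [((-(x - 5)) - 8) + 5 = 3] peel the +5: subtract 5 from each side ⇒ sub: (-(x - 5)) - 8 = -2.
Step 2. [(-(x - 5)) - 8 = -2] peel the -8: add 8 from each side, so sub: -(x - 5) = 6.
Step 3. [-(x - 5) = 6] leading − — multiply by −1, so neg: x - 5 = -6.
Step 4. [x - 5 = -6] the outer -5 inverts by adding 5 ⇒ sub: x = -1.

Answer: x ∈ {-1}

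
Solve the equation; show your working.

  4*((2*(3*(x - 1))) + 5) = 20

Step 1. [4*((2*(3*(x - 1))) + 5) = 20] 4·(inner) — divide through by 4. So div: (2*(3*(x - 1))) + 5 = 5.
Step 2. [(2*(3*(x - 1))) + 5 = 5] peel the +5: subtract 5 from each side ⇒ sub: 2*(3*(x - 1)) = 0.
Step 3. [2*(3*(x - 1)) = 0] 2·(inner) — divide through by 2, so div: 3*(x - 1) = 0.
Step 4. [3*(x - 1) = 0] 3 out front; divide by 3 ⇒ div: x - 1 = 0.
Step 5. [x - 1 = 0] the outer -1 inverts by adding 1, so sub: x = 1.

Answer: x ∈ {1}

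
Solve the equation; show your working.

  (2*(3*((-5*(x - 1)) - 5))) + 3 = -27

Step 1. [(2*(3*((-5*(x - 1)) - 5))) + 3 = -27] peel the +3: subtract 3 from each side, so sub: 2*(3*((-5*(x - 1)) - 5)) = -30.
Step 2. [2*(3*((-5*(x - 1)) - 5)) = -30] divide by the outer 2, so div: 3*((-5*(x - 1)) - 5) = -15.
Step 3. [3*((-5*(x - 1)) - 5) = -15] 3·(inner) — divide through by 3. So div: (-5*(x - 1)) - 5 = -5.
Step 4. [(-5*(x - 1)) - 5 = -5] -5 is outermost — add 5 both sides. So sub: -5*(x - 1) = 0.
Step 5. [-5*(x - 1) = 0] leading coefficient -5: divide by -5 ⇒ div: x - 1 = 0.
Step 6. [x - 1 = 0] the outer -1 inverts by adding 1 ⇒ sub: x = 1.

Answer: x ∈ {1}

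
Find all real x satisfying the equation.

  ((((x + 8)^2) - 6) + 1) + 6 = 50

Step 1. [((((x + 8)^2) - 6) + 1) + 6 = 50] peel the +6: subtract 6 from each side ⇒ sub: (((x + 8)^2) - 6) + 1 = 44.
Step 2. [(((x + 8)^2) - 6) + 1 = 44] subtract 1: x sits inside (… + 1) ⇒ sub: ((x + 8)^2) - 6 = 43.
Step 3. [((x + 8)^2) - 6 = 43] -6 is outermost — add 6 both sides. So sub: (x + 8)^2 = 49.
Step 4. [(x + 8)^2 = 49] 49 ≥ 0, LHS is (·)² — take ±√. So sqrt: x + 8 = 7 or -7.
Step 5. [x + 8 = 7 or -7] peel the +8: subtract 8 from each side ⇒ sub: x = -1 or -15.

Answer: x ∈ {-15, -1}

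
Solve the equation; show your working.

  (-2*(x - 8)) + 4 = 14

Step 1. [(-2*(x - 8)) + 4 = 14] -2 | LHS and -2 | 14: pull -2 out. So factor: (x - 8) - 2 = -7.
Step 2. [(x - 8) - 2 = -7] the outer -2 inverts by adding 2 ⇒ sub: x - 8 = -5.
Step 3. [x - 8 = -5] 8 comes off first (add 8) ⇒ sub: x = 3.

Answer: x ∈ {3}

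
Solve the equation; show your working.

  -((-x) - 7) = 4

Step 1. [-((-x) - 7) = 4] leading − — multiply by −1 ⇒ neg: (-x) - 7 = -4.
Step 2. [(-x) - 7 = -4] 7 comes off first (add 7). So sub: -x = 3.
Step 3. [-x = 3] flip signs both sides ⇒ neg: x = -3.

Answer: x ∈ {-3}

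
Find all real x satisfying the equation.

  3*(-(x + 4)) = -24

Step 1. [3*(-(x + 4)) = -24] 3 out front; divide by 3 ⇒ div: -(x + 4) = -8.
Step 2. [-(x + 4) = -8] LHS negated; negate both sides, so neg: x + 4 = 8.
Step 3. [x + 4 = 8] peel the +4: subtract 4 from each side, so sub: x = 4.

Answer: x ∈ {4}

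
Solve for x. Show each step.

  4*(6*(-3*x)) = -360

Step 1. [4*(6*(-3*x)) = -360] 4 out front; divide by 4 ⇒ div: 6*(-3*x) = -90.
Step 2. [6*(-3*x) = -90] leading coefficient 6: divide by 6, so div: -3*x = -15.
Step 3. [-3*x = -15] -3 out front; divide by -3. So div: x = 5.

Answer: x ∈ {5}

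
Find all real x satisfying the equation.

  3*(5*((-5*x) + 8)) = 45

Step 1. [3*(5*((-5*x) + 8)) = 45] 3·(inner) — divide through by 3 ⇒ div: 5*((-5*x) + 8) = 15.
Step 2. [5*((-5*x) + 8) = 15] divide by the outer 5 ⇒ div: (-5*x) + 8 = 3.
Step 3. [(-5*x) + 8 = 3] peel the +8: subtract 8 from each side ⇒ sub: -5*x = -5.
Step 4. [-5*x = -5] -5·(inner) — divide through by -5, so div: x = 1.

Answer: x ∈ {1}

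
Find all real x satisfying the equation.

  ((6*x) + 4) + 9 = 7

Step 1. [((6*x) + 4) + 9 = 7] peel the +9: subtract 9 from each side. So sub: (6*x) + 4 = -2.
Step 2. [(6*x) + 4 = -2] subtract 4: x sits inside (… + 4) ⇒ sub: 6*x = -6.
Step 3. [6*x = -6] 6 out front; divide by 6 ⇒ div: x = -1.

Answer: x ∈ {-1}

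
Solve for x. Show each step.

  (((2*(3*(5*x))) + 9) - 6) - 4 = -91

Step 1. [(((2*(3*(5*x))) + 9) - 6) - 4 = -91] the outer -4 inverts by adding 4. So sub: ((2*(3*(5*x))) + 9) - 6 = -87.
Step 2. [((2*(3*(5*x))) + 9) - 6 = -87] add 6: x sits inside (… - 6), so sub: (2*(3*(5*x))) + 9 = -81.
Step 3. [(2*(3*(5*x))) + 9 = -81] 9 comes off first (subtract 9) ⇒ sub: 2*(3*(5*x)) = -90.
Step 4. [2*(3*(5*x)) = -90] divide by the outer 2, so div: 3*(5*x) = -45.
Step 5. [3*(5*x) = -45] leading coefficient 3: divide by 3 ⇒ div: 5*x = -15.
Step 6. [5*x = -15] 5·(inner) — divide through by 5. So div: x = -3.

Answer: x ∈ {-3}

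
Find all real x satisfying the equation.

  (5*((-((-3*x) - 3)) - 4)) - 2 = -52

Step 1. [(5*((-((-3*x) - 3)) - 4)) - 2 = -52] add 2: x sits inside (… - 2) ⇒ sub: 5*((-((-3*x) - 3)) - 4) = -50.
Step 2. [5*((-((-3*x) - 3)) - 4) = -50] leading coefficient 5: divide by 5, so div: (-((-3*x) - 3)) - 4 = -10.
Step 3. [(-((-3*x) - 3)) - 4 = -10] -4 is outermost — add 4 both sides. So sub: -((-3*x) - 3) = -6.
Step 4. [-((-3*x) - 3) = -6] leading − — multiply by −1 ⇒ neg: (-3*x) - 3 = 6.
Step 5. [(-3*x) - 3 = 6] add 3: x sits inside (… - 3). So sub: -3*x = 9.
Step 6. [-3*x = 9] LHS = -3·(…); ÷-3 both sides ⇒ div: x = -3.

Answer: x ∈ {-3}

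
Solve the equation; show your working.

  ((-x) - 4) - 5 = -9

Step 1. [((-x) - 4) - 5 = -9] peel the -5: add 5 from each side, so sub: (-x) - 4 = -4.
Step 2. [(-x) - 4 = -4] 4 comes off first (add 4), so sub: -x = 0.
Step 3. [-x = 0] leading − — multiply by −1. So neg: x = 0.

Answer: x ∈ {0}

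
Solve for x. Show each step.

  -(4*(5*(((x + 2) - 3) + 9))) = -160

Step 1. [-(4*(5*(((x + 2) - 3) + 9))) = -160] flip signs both sides ⇒ neg: 4*(5*(((x + 2) - 3) + 9)) = 160.
Step 2. [4*(5*(((x + 2) - 3) + 9)) = 160] 4 out front; divide by 4 ⇒ div: 5*(((x + 2) - 3) + 9) = 40.
Step 3. [5*(((x + 2) - 3) + 9) = 40] divide by the outer 5, so div: ((x + 2) - 3) + 9 = 8.
Step 4. [((x + 2) - 3) + 9 = 8] peel the +9: subtract 9 from each side. So sub: (x + 2) - 3 = -1.
Step 5. [(x + 2) - 3 = -1] 3 comes off first (add 3) ⇒ sub: x + 2 = 2.
Step 6. [x + 2 = 2] +2 is outermost — subtract 2 both sides ⇒ sub: x = 0.

Answer: x ∈ {0}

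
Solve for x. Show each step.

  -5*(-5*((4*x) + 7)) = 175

Step 1. [-5*(-5*((4*x) + 7)) = 175] LHS = -5·(…); ÷-5 both sides ⇒ div: -5*((4*x) + 7) = -35.
Step 2. [-5*((4*x) + 7) = -35] -5 out front; divide by -5, so div: (4*x) + 7 = 7.
Step 3. [(4*x) + 7 = 7] subtract 7: x sits inside (… + 7), so sub: 4*x = 0.
Step 4. [4*x = 0] 4 out front; divide by 4 ⇒ div: x = 0.

Answer: x ∈ {0}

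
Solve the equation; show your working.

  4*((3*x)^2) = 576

Step 1. [4*((3*x)^2) = 576] LHS = 4·(…); ÷4 both sides, so div: (3*x)^2 = 144.
Step 2. [(3*x)^2 = 144] 144 ≥ 0, LHS is (·)² — take ±√, so sqrt: 3*x = 12 or -12.
Step 3. [3*x = 12 or -12] leading coefficient 3: divide by 3. So div: x = 4 or -4.

Answer: x ∈ {-4, 4}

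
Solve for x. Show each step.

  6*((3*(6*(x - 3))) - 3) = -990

Step 1. [6*((3*(6*(x - 3))) - 3) = -990] 6·(inner) — divide through by 6. So div: (3*(6*(x - 3))) - 3 = -165.
Step 2. [(3*(6*(x - 3))) - 3 = -165] peel the -3: add 3 from each side, so sub: 3*(6*(x - 3)) = -162.
Step 3. [3*(6*(x - 3)) = -162] divide by the outer 3, so div: 6*(x - 3) = -54.
Step 4. [6*(x - 3) = -54] 6·(inner) — divide through by 6 ⇒ div: x - 3 = -9.
Step 5. [x - 3 = -9] add 3: x sits inside (… - 3). So sub: x = -6.

Answer: x ∈ {-6}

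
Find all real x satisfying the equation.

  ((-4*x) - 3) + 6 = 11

Step 1. [((-4*x) - 3) + 6 = 11] subtract 6: x sits inside (… + 6) ⇒ sub: (-4*x) - 3 = 5.
Step 2. [(-4*x) - 3 = 5] -3 is outermost — add 3 both sides. So sub: -4*x = 8.
Step 3. [-4*x = 8] -4 out front; divide by -4. So div: x = -2.

Answer: x ∈ {-2}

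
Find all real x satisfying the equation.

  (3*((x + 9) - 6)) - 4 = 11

Step 1. [(3*((x + 9) - 6)) - 4 = 11] -4 is outermost — add 4 both sides, so sub: 3*((x + 9) - 6) = 15.
Step 2. [3*((x + 9) - 6) = 15] 3·(inner) — divide through by 3, so div: (x + 9) - 6 = 5.
Step 3. [(x + 9) - 6 = 5] the outer -6 inverts by adding 6. So sub: x + 9 = 11.
Step 4. [x + 9 = 11] peel the +9: subtract 9 from each side, so sub: x = 2.

Answer: x ∈ {2}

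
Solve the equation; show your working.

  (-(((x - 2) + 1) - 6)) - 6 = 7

Step 1. [(-(((x - 2) + 1) - 6)) - 6 = 7] add 6: x sits inside (… - 6). So sub: -(((x - 2) + 1) - 6) = 13.
Step 2. [-(((x - 2) + 1) - 6) = 13] LHS negated; negate both sides, so neg: ((x - 2) + 1) - 6 = -13.
Step 3. [((x - 2) + 1) - 6 = -13] peel the -6: add 6 from each side ⇒ sub: (x - 2) + 1 = -7.
Step 4. [(x - 2) + 1 = -7] the outer +1 inverts by subtracting 1 ⇒ sub: x - 2 = -8.
Step 5. [x - 2 = -8] the outer -2 inverts by adding 2 ⇒ sub: x = -6.

Answer: x ∈ {-6}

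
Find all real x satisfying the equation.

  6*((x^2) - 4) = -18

Step 1. [6*((x^2) - 4) = -18] 6 out front; divide by 6, so div: (x^2) - 4 = -3.
Step 2. [(x^2) - 4 = -3] 4 comes off first (add 4), so sub: x^2 = 1.
Step 3. [x^2 = 1] √ both sides: 1 ≥ 0 gives two branches. So sqrt: x = 1 or -1.

Answer: x ∈ {-1, 1}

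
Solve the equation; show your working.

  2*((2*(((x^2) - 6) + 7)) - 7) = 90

Step 1. [2*((2*(((x^2) - 6) + 7)) - 7) = 90] leading coefficient 2: divide by 2, so div: (2*(((x^2) - 6) + 7)) - 7 = 45.
Step 2. [(2*(((x^2) - 6) + 7)) - 7 = 45] peel the -7: add 7 from each side, so sub: 2*(((x^2) - 6) + 7) = 52.
Step 3. [2*(((x^2) - 6) + 7) = 52] 2 out front; divide by 2, so div: ((x^2) - 6) + 7 = 26.
Step 4. [((x^2) - 6) + 7 = 26] +7 is outermost — subtract 7 both sides ⇒ sub: (x^2) - 6 = 19.
Step 5. [(x^2) - 6 = 19] add 6: x sits inside (… - 6) ⇒ sub: x^2 = 25.
Step 6. [x^2 = 25] √ both sides: 25 ≥ 0 gives two branches, so sqrt: x = 5 or -5.

Answer: x ∈ {-5, 5}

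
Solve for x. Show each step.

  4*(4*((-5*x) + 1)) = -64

Step 1. [4*(4*((-5*x) + 1)) = -64] LHS = 4·(…); ÷4 both sides, so div: 4*((-5*x) + 1) = -16.
Step 2. [4*((-5*x) + 1) = -16] 4·(inner) — divide through by 4 ⇒ div: (-5*x) + 1 = -4.
Step 3. [(-5*x) + 1 = -4] +1 is outermost — subtract 1 both sides ⇒ sub: -5*x = -5.
Step 4. [-5*x = -5] -5·(inner) — divide through by -5, so div: x = 1.

Answer: x ∈ {1}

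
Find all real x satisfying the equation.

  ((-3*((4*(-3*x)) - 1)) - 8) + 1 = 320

Step 1. [((-3*((4*(-3*x)) - 1)) - 8) + 1 = 320] 1 comes off first (subtract 1) ⇒ sub: (-3*((4*(-3*x)) - 1)) - 8 = 319.
Step 2. [(-3*((4*(-3*x)) - 1)) - 8 = 319] peel the -8: add 8 from each side. So sub: -3*((4*(-3*x)) - 1) = 327.
Step 3. [-3*((4*(-3*x)) - 1) = 327] divide by the outer -3 ⇒ div: (4*(-3*x)) - 1 = -109.
Step 4. [(4*(-3*x)) - 1 = -109] peel the -1: add 1 from each side. So sub: 4*(-3*x) = -108.
Step 5. [4*(-3*x) = -108] LHS = 4·(…); ÷4 both sides ⇒ div: -3*x = -27.
Step 6. [-3*x = -27] -3 out front; divide by -3 ⇒ div: x = 9.

Answer: x ∈ {9}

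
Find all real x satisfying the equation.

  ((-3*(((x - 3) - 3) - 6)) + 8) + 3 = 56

Step 1. [((-3*(((x - 3) - 3) - 6)) + 8) + 3 = 56] subtract 3: x sits inside (… + 3). So sub: (-3*(((x - 3) - 3) - 6)) + 8 = 53.
Step 2. [(-3*(((x - 3) - 3) - 6)) + 8 = 53] 8 comes off first (subtract 8). So sub: -3*(((x - 3) - 3) - 6) = 45.
Step 3. [-3*(((x - 3) - 3) - 6) = 45] LHS = -3·(…); ÷-3 both sides ⇒ div: ((x - 3) - 3) - 6 = -15.
Step 4. [((x - 3) - 3) - 6 = -15] the outer -6 inverts by adding 6, so sub: (x - 3) - 3 = -9.
Step 5. [(x - 3) - 3 = -9] peel the -3: add 3 from each side, so sub: x - 3 = -6.
Step 6. [x - 3 = -6] peel the -3: add 3 from each side ⇒ sub: x = -3.

Answer: x ∈ {-3}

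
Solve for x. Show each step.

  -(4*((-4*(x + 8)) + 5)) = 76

Step 1. [-(4*((-4*(x + 8)) + 5)) = 76] flip signs both sides ⇒ neg: 4*((-4*(x + 8)) + 5) = -76.
Step 2. [4*((-4*(x + 8)) + 5) = -76] 4·(inner) — divide through by 4. So div: (-4*(x + 8)) + 5 = -19.
Step 3. [(-4*(x + 8)) + 5 = -19] peel the +5: subtract 5 from each side, so sub: -4*(x + 8) = -24.
Step 4. [-4*(x + 8) = -24] leading coefficient -4: divide by -4, so div: x + 8 = 6.
Step 5. [x + 8 = 6] peel the +8: subtract 8 from each side ⇒ sub: x = -2.

Answer: x ∈ {-2}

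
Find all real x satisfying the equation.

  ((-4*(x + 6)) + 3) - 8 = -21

Step 1. [((-4*(x + 6)) + 3) - 8 = -21] -8 is outermost — add 8 both sides, so sub: (-4*(x + 6)) + 3 = -13.
Step 2. [(-4*(x + 6)) + 3 = -13] +3 is outermost — subtract 3 both sides. So sub: -4*(x + 6) = -16.
Step 3. [-4*(x + 6) = -16] -4 out front; divide by -4, so div: x + 6 = 4.
Step 4. [x + 6 = 4] subtract 6: x sits inside (… + 6) ⇒ sub: x = -2.

Answer: x ∈ {-2}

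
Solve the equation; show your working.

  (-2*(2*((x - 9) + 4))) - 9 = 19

Step 1. [(-2*(2*((x - 9) + 4))) - 9 = 19] -9 is outermost — add 9 both sides, so sub: -2*(2*((x - 9) + 4)) = 28.
Step 2. [-2*(2*((x - 9) + 4)) = 28] leading coefficient -2: divide by -2. So div: 2*((x - 9) + 4) = -14.
Step 3. [2*((x - 9) + 4) = -14] LHS = 2·(…); ÷2 both sides, so div: (x - 9) + 4 = -7.
Step 4. [(x - 9) + 4 = -7] peel the +4: subtract 4 from each side, so sub: x - 9 = -11.
Step 5. [x - 9 = -11] add 9: x sits inside (… - 9) ⇒ sub: x = -2.

Answer: x ∈ {-2}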